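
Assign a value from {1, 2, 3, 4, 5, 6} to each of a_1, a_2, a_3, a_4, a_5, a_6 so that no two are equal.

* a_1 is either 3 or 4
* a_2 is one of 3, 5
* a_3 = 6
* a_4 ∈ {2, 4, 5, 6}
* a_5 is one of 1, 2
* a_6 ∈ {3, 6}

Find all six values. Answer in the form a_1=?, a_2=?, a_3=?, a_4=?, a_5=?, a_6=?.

a_1=4, a_2=5, a_3=6, a_4=2, a_5=1, a_6=3

a_3's domain is down to {6}, so a_3 = 6. Remove 6 from a_4, a_6.
a_6's domain is down to {3}, so a_6 = 3. Remove 3 from a_1, a_2.
a_1 must be 4 (only option left). Strike 4 from a_4.
a_2's domain is down to {5}, so a_2 = 5. Eliminate 5 elsewhere: a_4.
a_4's domain is down to {2}, so a_4 = 2. So a_5 can't be 2.
That leaves a_5 = 1.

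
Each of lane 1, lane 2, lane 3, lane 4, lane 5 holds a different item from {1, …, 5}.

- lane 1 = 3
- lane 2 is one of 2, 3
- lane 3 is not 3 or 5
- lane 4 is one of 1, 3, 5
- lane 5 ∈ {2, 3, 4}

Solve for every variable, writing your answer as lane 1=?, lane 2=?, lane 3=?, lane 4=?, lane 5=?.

lane 1 must be 3 (only option left). Eliminate 3 elsewhere: lane 2, lane 4, lane 5.
That leaves lane 2 = 2. So lane 3, lane 5 can't be 2.
That leaves lane 5 = 4. Eliminate 4 elsewhere: lane 3.
lane 3 must be 1 (only option left). Strike 1 from lane 4.
lane 4 has just one choice, so lane 4 = 5.

lane 1=3, lane 2=2, lane 3=1, lane 4=5, lane 5=4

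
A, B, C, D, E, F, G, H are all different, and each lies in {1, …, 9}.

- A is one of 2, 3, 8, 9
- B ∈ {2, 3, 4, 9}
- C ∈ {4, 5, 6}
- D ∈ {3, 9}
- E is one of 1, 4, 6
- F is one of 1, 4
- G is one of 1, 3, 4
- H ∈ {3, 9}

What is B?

The 8 variables draw from only 8 values {1, 2, 3, 4, 5, 6, 8, 9}, so each is used; only C can be 5, hence C = 5.
The 7 still-open variables together cover exactly {1, 2, 3, 4, 6, 8, 9} — 7 values for 7 variables — and 6 appears only in E's list, so E = 6.
The 6 still-open variables draw from only 6 values {1, 2, 3, 4, 8, 9}, so each is used; only A can be 8, hence A = 8.
The 5 still-open variables draw from only 5 values {1, 2, 3, 4, 9}, so each is used; only B can be 2, hence B = 2.

2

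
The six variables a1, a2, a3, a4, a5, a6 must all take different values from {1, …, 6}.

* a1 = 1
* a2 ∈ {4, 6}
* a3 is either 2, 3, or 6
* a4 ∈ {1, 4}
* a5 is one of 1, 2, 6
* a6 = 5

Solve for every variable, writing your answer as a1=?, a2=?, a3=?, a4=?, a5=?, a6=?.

a1's domain is down to {1}, so a1 = 1. Eliminate 1 elsewhere: a4, a5.
a4 has just one choice, so a4 = 4. So a2 can't be 4.
a6 has just one choice, so a6 = 5.
That leaves a2 = 6. Remove 6 from a3, a5.
a5's domain is down to {2}, so a5 = 2. Remove 2 from a3.
a3 must be 3 (only option left).

a1=1, a2=6, a3=3, a4=4, a5=2, a6=5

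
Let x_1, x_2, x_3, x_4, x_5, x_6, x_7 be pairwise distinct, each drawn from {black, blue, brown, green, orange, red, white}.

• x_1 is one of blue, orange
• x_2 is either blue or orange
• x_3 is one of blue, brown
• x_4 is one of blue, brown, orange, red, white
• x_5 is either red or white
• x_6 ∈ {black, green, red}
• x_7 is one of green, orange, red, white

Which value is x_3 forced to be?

brown

The 7 variables draw from only 7 values {black, blue, brown, green, orange, red, white}, so each is used; only x_6 can be black, hence x_6 = black.
The 6 still-open variables draw from only 6 values {blue, brown, green, orange, red, white}, so each is used; only x_7 can be green, hence x_7 = green.
The 2 variables x_1 and x_2 are confined to {blue, orange}, which locks those values in; drop them from x_3, x_4.
So x_3 = brown.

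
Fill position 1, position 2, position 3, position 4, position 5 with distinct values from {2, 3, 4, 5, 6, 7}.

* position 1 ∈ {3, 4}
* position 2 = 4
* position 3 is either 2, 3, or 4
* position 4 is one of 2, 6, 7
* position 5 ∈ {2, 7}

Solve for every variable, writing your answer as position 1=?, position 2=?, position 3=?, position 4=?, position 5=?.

position 1=3, position 2=4, position 3=2, position 4=6, position 5=7

position 2's domain is down to {4}, so position 2 = 4. Remove 4 from position 1, position 3.
position 1's domain is down to {3}, so position 1 = 3. Eliminate 3 elsewhere: position 3.
position 3's domain is down to {2}, so position 3 = 2. So position 4, position 5 can't be 2.
position 5 has just one choice, so position 5 = 7. Remove 7 from position 4.
position 4 must be 6 (only option left).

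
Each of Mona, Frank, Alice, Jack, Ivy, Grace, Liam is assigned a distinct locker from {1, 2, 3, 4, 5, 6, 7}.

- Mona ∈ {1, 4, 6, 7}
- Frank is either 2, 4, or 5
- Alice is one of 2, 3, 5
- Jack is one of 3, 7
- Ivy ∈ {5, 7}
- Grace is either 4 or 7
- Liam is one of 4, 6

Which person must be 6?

The 7 variables draw from only 7 values {1, 2, 3, 4, 5, 6, 7}, so each is used; only Mona can be 1, hence Mona = 1.
The 6 still-open variables together cover exactly {2, 3, 4, 5, 6, 7} — 6 values for 6 variables — and 6 appears only in Liam's list, so Liam = 6.

Liam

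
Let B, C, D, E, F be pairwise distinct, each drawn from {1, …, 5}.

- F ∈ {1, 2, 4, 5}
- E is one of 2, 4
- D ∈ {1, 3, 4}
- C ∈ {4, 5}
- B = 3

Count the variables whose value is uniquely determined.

B has just one choice, so B = 3. Eliminate 3 elsewhere: D.
Determined: B=3. The other variables each still have more than one consistent value. That makes 1.

1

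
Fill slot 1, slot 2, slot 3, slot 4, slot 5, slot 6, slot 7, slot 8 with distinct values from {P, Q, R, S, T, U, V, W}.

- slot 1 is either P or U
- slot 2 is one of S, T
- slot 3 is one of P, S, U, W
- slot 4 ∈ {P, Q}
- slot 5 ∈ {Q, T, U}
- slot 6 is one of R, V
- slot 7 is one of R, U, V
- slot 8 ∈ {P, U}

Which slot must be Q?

slot 4

The 8 variables draw from only 8 values {P, Q, R, S, T, U, V, W}, so each is used; only slot 3 can be W, hence slot 3 = W.
The 7 still-open variables draw from only 7 values {P, Q, R, S, T, U, V}, so each is used; only slot 2 can be S, hence slot 2 = S.
The 6 still-open variables draw from only 6 values {P, Q, R, T, U, V}, so each is used; only slot 5 can be T, hence slot 5 = T.
Among the 5 still-open variables, Q fits only slot 4 (and all 5 values in {P, Q, R, U, V} must be used), so slot 4 = Q.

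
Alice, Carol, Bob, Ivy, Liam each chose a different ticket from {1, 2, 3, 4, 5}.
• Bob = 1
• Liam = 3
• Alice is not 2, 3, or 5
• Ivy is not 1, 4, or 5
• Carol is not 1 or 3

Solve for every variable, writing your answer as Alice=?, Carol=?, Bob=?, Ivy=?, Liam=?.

Alice=4, Carol=5, Bob=1, Ivy=2, Liam=3

Bob has just one choice, so Bob = 1. Eliminate 1 elsewhere: Alice.
That leaves Liam = 3. Remove 3 from Ivy.
Alice's domain is down to {4}, so Alice = 4. Strike 4 from Carol.
Ivy's domain is down to {2}, so Ivy = 2. So Carol can't be 2.
Carol's domain is down to {5}, so Carol = 5.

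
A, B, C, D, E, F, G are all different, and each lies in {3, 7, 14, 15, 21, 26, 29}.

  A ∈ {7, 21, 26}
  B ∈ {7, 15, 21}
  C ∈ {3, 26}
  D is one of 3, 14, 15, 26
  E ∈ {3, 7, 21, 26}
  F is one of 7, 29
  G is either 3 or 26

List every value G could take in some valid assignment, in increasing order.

The 7 variables together cover exactly {3, 7, 14, 15, 21, 26, 29} — 7 values for 7 variables — and 14 appears only in D's list, so D = 14.
The 6 still-open variables together cover exactly {3, 7, 15, 21, 26, 29} — 6 values for 6 variables — and 15 appears only in B's list, so B = 15.
The 5 still-open variables draw from only 5 values {3, 7, 21, 26, 29}, so each is used; only F can be 29, hence F = 29.
C and G between them cover only {3, 26} — a naked pair. Remove those values from A, E.
No further eliminations apply; G can still be any of 3, 26.

3, 26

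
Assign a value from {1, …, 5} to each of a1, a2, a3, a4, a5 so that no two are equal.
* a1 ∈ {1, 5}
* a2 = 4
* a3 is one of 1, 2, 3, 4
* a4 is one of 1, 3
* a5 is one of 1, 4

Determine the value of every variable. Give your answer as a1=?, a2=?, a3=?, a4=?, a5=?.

a2 must be 4 (only option left). Remove 4 from a3, a5.
That leaves a5 = 1. Eliminate 1 elsewhere: a1, a3, a4.
a1 must be 5 (only option left).
That leaves a4 = 3. Eliminate 3 elsewhere: a3.
a3's domain is down to {2}, so a3 = 2.

a1=5, a2=4, a3=2, a4=3, a5=1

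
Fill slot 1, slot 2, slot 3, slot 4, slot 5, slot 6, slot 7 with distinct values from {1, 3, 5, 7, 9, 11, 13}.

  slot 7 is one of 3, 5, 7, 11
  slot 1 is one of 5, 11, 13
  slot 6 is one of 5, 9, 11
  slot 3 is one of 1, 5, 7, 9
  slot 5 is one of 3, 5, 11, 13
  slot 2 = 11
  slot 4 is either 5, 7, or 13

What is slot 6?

9

slot 2 must be 11 (only option left). Strike 11 from slot 1, slot 5, slot 6, slot 7.
The 6 still-open variables together cover exactly {1, 3, 5, 7, 9, 13} — 6 values for 6 variables — and 1 appears only in slot 3's list, so slot 3 = 1.
The 5 still-open variables together cover exactly {3, 5, 7, 9, 13} — 5 values for 5 variables — and 9 appears only in slot 6's list, so slot 6 = 9.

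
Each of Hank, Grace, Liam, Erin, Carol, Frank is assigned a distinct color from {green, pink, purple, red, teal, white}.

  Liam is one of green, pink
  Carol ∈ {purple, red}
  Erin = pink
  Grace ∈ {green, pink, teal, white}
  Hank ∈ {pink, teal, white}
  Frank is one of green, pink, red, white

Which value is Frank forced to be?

Erin has just one choice, so Erin = pink. Remove pink from Hank, Grace, Liam, Frank.
Liam must be green (only option left). Remove green from Grace, Frank.
The 4 still-open variables draw from only 4 values {purple, red, teal, white}, so each is used; only Carol can be purple, hence Carol = purple.
The 3 still-open variables draw from only 3 values {red, teal, white}, so each is used; only Frank can be red, hence Frank = red.

red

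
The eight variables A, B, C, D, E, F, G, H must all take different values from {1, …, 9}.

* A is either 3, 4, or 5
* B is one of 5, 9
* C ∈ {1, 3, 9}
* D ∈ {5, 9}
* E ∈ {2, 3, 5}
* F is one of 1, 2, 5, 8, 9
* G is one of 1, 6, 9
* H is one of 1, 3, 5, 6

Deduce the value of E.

Among the 8 variables, 4 fits only A (and all 8 values in {1, 2, 3, 4, 5, 6, 8, 9} must be used), so A = 4.
The 7 still-open variables together cover exactly {1, 2, 3, 5, 6, 8, 9} — 7 values for 7 variables — and 8 appears only in F's list, so F = 8.
The 6 still-open variables together cover exactly {1, 2, 3, 5, 6, 9} — 6 values for 6 variables — and 2 appears only in E's list, so E = 2.

2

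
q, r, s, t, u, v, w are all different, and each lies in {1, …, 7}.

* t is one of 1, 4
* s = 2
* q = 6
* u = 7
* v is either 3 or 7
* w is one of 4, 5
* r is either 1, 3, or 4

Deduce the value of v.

3

q must be 6 (only option left).
s must be 2 (only option left).
u must be 7 (only option left). Remove 7 from v.
So v = 3.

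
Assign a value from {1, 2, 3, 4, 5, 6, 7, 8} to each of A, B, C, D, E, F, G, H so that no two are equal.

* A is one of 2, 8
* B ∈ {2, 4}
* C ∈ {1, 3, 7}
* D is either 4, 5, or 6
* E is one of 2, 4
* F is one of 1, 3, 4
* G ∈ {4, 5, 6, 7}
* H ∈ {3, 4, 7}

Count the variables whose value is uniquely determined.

1

The 8 variables draw from only 8 values {1, 2, 3, 4, 5, 6, 7, 8}, so each is used; only A can be 8, hence A = 8.
B and E between them cover only {2, 4} — a naked pair. Remove those values from D, F, G, H.
The 3 variables C, F, H are confined to {1, 3, 7}, which locks those values in; drop them from G.
Determined: A=8. The other variables each still have more than one consistent value. That makes 1.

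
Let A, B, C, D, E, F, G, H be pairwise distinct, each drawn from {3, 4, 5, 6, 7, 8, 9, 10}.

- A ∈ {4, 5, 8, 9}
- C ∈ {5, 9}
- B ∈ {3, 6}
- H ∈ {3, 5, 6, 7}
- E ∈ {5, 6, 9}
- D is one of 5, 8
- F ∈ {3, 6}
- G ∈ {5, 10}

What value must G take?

10

The 8 variables draw from only 8 values {3, 4, 5, 6, 7, 8, 9, 10}, so each is used; only A can be 4, hence A = 4.
The 7 still-open variables together cover exactly {3, 5, 6, 7, 8, 9, 10} — 7 values for 7 variables — and 7 appears only in H's list, so H = 7.
The 6 still-open variables together cover exactly {3, 5, 6, 8, 9, 10} — 6 values for 6 variables — and 8 appears only in D's list, so D = 8.
The 5 still-open variables draw from only 5 values {3, 5, 6, 9, 10}, so each is used; only G can be 10, hence G = 10.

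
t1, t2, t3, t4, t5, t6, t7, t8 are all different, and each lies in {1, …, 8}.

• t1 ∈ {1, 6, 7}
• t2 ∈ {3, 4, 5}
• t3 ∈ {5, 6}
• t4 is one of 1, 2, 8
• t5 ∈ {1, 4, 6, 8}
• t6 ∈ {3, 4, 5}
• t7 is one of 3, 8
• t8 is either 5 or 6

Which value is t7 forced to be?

Among the 8 variables, 2 fits only t4 (and all 8 values in {1, 2, 3, 4, 5, 6, 7, 8} must be used), so t4 = 2.
The 7 still-open variables together cover exactly {1, 3, 4, 5, 6, 7, 8} — 7 values for 7 variables — and 7 appears only in t1's list, so t1 = 7.
Among the 6 still-open variables, 1 fits only t5 (and all 6 values in {1, 3, 4, 5, 6, 8} must be used), so t5 = 1.
Among the 5 still-open variables, 8 fits only t7 (and all 5 values in {3, 4, 5, 6, 8} must be used), so t7 = 8.

8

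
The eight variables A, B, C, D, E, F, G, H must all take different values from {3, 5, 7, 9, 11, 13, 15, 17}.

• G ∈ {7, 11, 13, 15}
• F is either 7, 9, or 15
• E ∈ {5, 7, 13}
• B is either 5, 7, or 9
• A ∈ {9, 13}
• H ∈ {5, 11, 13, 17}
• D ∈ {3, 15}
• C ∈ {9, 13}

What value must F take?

Among the 8 variables, 3 fits only D (and all 8 values in {3, 5, 7, 9, 11, 13, 15, 17} must be used), so D = 3.
The 7 still-open variables together cover exactly {5, 7, 9, 11, 13, 15, 17} — 7 values for 7 variables — and 17 appears only in H's list, so H = 17.
The 6 still-open variables draw from only 6 values {5, 7, 9, 11, 13, 15}, so each is used; only G can be 11, hence G = 11.
Among the 5 still-open variables, 15 fits only F (and all 5 values in {5, 7, 9, 13, 15} must be used), so F = 15.

15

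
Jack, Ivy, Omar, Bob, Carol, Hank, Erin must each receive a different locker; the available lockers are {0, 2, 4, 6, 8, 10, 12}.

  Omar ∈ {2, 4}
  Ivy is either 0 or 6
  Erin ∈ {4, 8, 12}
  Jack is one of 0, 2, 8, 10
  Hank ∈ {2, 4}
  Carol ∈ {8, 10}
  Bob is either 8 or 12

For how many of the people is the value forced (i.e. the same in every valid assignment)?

3

Among the 7 variables, 6 fits only Ivy (and all 7 values in {0, 2, 4, 6, 8, 10, 12} must be used), so Ivy = 6.
The 6 still-open variables draw from only 6 values {0, 2, 4, 8, 10, 12}, so each is used; only Jack can be 0, hence Jack = 0.
Among the 5 still-open variables, 10 fits only Carol (and all 5 values in {2, 4, 8, 10, 12} must be used), so Carol = 10.
Omar and Hank share exactly the 2 values {2, 4}; by pigeonhole those values go to them, so strike 2, 4 from Erin.
Determined: Jack=0, Ivy=6, Carol=10. The other people each still have more than one consistent value. That makes 3.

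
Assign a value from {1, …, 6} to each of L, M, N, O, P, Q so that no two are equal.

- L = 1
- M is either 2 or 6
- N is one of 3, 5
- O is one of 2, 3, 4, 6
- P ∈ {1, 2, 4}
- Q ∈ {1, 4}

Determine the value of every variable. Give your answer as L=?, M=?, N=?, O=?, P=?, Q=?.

L has just one choice, so L = 1. So P, Q can't be 1.
Q must be 4 (only option left). So O, P can't be 4.
That leaves P = 2. So M, O can't be 2.
That leaves M = 6. Strike 6 from O.
O's domain is down to {3}, so O = 3. Remove 3 from N.
N has just one choice, so N = 5.

L=1, M=6, N=5, O=3, P=2, Q=4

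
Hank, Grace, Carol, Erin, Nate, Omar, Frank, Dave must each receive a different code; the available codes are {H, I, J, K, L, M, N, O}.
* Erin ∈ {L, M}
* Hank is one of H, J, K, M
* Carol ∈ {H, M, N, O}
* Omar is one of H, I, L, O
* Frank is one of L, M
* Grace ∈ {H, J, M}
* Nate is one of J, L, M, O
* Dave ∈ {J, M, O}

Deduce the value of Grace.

The 8 variables together cover exactly {H, I, J, K, L, M, N, O} — 8 values for 8 variables — and I appears only in Omar's list, so Omar = I.
Among the 7 still-open variables, K fits only Hank (and all 7 values in {H, J, K, L, M, N, O} must be used), so Hank = K.
The 6 still-open variables together cover exactly {H, J, L, M, N, O} — 6 values for 6 variables — and N appears only in Carol's list, so Carol = N.
The 5 still-open variables together cover exactly {H, J, L, M, O} — 5 values for 5 variables — and H appears only in Grace's list, so Grace = H.

H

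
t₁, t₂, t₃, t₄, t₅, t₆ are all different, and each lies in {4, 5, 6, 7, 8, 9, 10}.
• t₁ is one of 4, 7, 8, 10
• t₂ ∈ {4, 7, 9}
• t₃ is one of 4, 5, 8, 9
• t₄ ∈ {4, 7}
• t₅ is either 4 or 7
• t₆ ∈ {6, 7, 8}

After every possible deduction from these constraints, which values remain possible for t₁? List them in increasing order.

t₄ and t₅ share exactly the 2 values {4, 7}; by pigeonhole those values go to them, so strike 4, 7 from t₁, t₂, t₃, t₆.
t₂ has just one choice, so t₂ = 9. So t₃ can't be 9.
No further eliminations apply; t₁ can still be any of 8, 10.

8, 10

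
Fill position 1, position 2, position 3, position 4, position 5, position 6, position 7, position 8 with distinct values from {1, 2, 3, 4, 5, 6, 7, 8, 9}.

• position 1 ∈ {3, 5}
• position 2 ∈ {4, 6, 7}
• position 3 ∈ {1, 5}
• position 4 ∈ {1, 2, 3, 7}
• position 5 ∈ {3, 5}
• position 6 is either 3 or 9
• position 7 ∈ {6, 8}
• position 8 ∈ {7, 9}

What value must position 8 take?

7

position 1 and position 5 between them cover only {3, 5} — a naked pair. Remove those values from position 3, position 4, position 6.
position 3 has just one choice, so position 3 = 1. So position 4 can't be 1.
position 6 has just one choice, so position 6 = 9. So position 8 can't be 9.
So position 8 = 7.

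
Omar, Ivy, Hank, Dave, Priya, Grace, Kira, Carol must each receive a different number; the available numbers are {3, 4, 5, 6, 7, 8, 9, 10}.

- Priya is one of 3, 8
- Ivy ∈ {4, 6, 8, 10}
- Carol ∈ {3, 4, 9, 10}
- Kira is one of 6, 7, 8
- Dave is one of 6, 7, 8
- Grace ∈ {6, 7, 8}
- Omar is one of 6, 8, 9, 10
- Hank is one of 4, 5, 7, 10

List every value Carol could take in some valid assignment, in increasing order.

4, 9, 10

The 8 variables together cover exactly {3, 4, 5, 6, 7, 8, 9, 10} — 8 values for 8 variables — and 5 appears only in Hank's list, so Hank = 5.
Dave, Grace, Kira between them cover only {6, 7, 8} — a naked triple. Remove those values from Omar, Ivy, Priya.
That leaves Priya = 3. Strike 3 from Carol.
No further eliminations apply; Carol can still be any of 4, 9, 10.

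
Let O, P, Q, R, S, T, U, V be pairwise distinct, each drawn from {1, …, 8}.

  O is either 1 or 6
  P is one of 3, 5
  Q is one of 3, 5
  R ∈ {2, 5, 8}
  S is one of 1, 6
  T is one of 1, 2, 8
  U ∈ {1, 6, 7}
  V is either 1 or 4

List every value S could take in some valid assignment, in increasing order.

1, 6

The 8 variables together cover exactly {1, 2, 3, 4, 5, 6, 7, 8} — 8 values for 8 variables — and 4 appears only in V's list, so V = 4.
Among the 7 still-open variables, 7 fits only U (and all 7 values in {1, 2, 3, 5, 6, 7, 8} must be used), so U = 7.
O and S share exactly the 2 values {1, 6}; by pigeonhole those values go to them, so strike 1, 6 from T.
The 2 variables P and Q are confined to {3, 5}, which locks those values in; drop them from R.
No further eliminations apply; S can still be any of 1, 6.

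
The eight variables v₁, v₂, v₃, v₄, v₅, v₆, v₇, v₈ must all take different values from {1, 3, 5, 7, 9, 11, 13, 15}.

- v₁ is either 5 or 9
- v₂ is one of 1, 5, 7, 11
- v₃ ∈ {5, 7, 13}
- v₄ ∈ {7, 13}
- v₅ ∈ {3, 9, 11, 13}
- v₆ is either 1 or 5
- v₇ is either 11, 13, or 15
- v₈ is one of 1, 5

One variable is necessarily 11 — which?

Among the 8 variables, 3 fits only v₅ (and all 8 values in {1, 3, 5, 7, 9, 11, 13, 15} must be used), so v₅ = 3.
The 7 still-open variables together cover exactly {1, 5, 7, 9, 11, 13, 15} — 7 values for 7 variables — and 9 appears only in v₁'s list, so v₁ = 9.
The 6 still-open variables draw from only 6 values {1, 5, 7, 11, 13, 15}, so each is used; only v₇ can be 15, hence v₇ = 15.
Among the 5 still-open variables, 11 fits only v₂ (and all 5 values in {1, 5, 7, 11, 13} must be used), so v₂ = 11.

v₂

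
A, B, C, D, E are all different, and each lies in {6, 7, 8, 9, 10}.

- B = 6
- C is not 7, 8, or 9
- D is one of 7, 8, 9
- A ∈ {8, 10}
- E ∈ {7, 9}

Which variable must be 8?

B must be 6 (only option left). Eliminate 6 elsewhere: C.
That leaves C = 10. Strike 10 from A.
So 8 goes to A.

A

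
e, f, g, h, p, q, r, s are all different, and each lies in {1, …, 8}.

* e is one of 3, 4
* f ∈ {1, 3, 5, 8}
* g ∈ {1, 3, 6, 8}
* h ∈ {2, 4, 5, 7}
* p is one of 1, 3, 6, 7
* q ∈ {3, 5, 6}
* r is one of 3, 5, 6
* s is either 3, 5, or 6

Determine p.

7

Among the 8 variables, 2 fits only h (and all 8 values in {1, 2, 3, 4, 5, 6, 7, 8} must be used), so h = 2.
The 7 still-open variables draw from only 7 values {1, 3, 4, 5, 6, 7, 8}, so each is used; only e can be 4, hence e = 4.
The 6 still-open variables together cover exactly {1, 3, 5, 6, 7, 8} — 6 values for 6 variables — and 7 appears only in p's list, so p = 7.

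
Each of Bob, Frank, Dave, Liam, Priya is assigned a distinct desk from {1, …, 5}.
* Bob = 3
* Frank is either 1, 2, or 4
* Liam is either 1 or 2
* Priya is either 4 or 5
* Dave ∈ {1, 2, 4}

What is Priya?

5

Bob's domain is down to {3}, so Bob = 3.
The 4 still-open variables draw from only 4 values {1, 2, 4, 5}, so each is used; only Priya can be 5, hence Priya = 5.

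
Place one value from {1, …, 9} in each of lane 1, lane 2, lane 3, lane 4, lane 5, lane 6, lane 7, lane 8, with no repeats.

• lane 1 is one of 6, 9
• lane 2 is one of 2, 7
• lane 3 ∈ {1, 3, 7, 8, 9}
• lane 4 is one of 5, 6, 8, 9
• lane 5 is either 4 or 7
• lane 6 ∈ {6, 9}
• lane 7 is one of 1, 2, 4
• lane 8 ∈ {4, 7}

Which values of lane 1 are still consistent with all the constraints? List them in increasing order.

6, 9

lane 1 and lane 6 share exactly the 2 values {6, 9}; by pigeonhole those values go to them, so strike 6, 9 from lane 3, lane 4.
lane 5 and lane 8 share exactly the 2 values {4, 7}; by pigeonhole those values go to them, so strike 4, 7 from lane 2, lane 3, lane 7.
lane 2 must be 2 (only option left). Eliminate 2 elsewhere: lane 7.
lane 7 has just one choice, so lane 7 = 1. So lane 3 can't be 1.
No further eliminations apply; lane 1 can still be any of 6, 9.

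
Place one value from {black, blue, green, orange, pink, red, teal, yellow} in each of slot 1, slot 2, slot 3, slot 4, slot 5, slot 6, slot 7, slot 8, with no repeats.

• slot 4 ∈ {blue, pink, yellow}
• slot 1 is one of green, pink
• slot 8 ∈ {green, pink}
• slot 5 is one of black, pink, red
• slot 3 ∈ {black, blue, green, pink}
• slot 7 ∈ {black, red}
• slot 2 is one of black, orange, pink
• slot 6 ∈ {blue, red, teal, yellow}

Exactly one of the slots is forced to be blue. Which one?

Among the 8 variables, orange fits only slot 2 (and all 8 values in {black, blue, green, orange, pink, red, teal, yellow} must be used), so slot 2 = orange.
The 7 still-open variables together cover exactly {black, blue, green, pink, red, teal, yellow} — 7 values for 7 variables — and teal appears only in slot 6's list, so slot 6 = teal.
Among the 6 still-open variables, yellow fits only slot 4 (and all 6 values in {black, blue, green, pink, red, yellow} must be used), so slot 4 = yellow.
The 5 still-open variables draw from only 5 values {black, blue, green, pink, red}, so each is used; only slot 3 can be blue, hence slot 3 = blue.

slot 3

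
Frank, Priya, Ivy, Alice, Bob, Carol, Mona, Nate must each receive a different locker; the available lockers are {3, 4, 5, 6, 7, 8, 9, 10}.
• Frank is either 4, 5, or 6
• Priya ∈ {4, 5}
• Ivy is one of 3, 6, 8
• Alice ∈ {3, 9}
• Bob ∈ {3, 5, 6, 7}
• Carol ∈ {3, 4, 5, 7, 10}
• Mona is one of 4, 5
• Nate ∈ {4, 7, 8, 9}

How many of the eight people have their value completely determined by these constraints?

2

The 8 variables draw from only 8 values {3, 4, 5, 6, 7, 8, 9, 10}, so each is used; only Carol can be 10, hence Carol = 10.
The 2 variables Priya and Mona are confined to {4, 5}, which locks those values in; drop them from Frank, Bob, Nate.
Frank has just one choice, so Frank = 6. Remove 6 from Ivy, Bob.
Determined: Frank=6, Carol=10. The other people each still have more than one consistent value. That makes 2.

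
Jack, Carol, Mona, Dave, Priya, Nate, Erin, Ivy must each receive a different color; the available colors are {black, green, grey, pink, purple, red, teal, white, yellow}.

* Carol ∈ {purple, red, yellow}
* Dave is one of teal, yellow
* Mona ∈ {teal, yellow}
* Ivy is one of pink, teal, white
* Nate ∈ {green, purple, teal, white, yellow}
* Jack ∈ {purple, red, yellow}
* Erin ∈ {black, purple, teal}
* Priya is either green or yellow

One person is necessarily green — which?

Priya

Among the 8 variables, black fits only Erin (and all 8 values in {black, green, pink, purple, red, teal, white, yellow} must be used), so Erin = black.
The 7 still-open variables together cover exactly {green, pink, purple, red, teal, white, yellow} — 7 values for 7 variables — and pink appears only in Ivy's list, so Ivy = pink.
Among the 6 still-open variables, white fits only Nate (and all 6 values in {green, purple, red, teal, white, yellow} must be used), so Nate = white.
The 5 still-open variables together cover exactly {green, purple, red, teal, yellow} — 5 values for 5 variables — and green appears only in Priya's list, so Priya = green.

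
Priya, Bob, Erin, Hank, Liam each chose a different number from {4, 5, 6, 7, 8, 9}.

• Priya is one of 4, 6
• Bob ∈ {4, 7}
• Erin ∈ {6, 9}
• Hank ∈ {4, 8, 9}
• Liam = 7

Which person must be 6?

Priya

Liam's domain is down to {7}, so Liam = 7. So Bob can't be 7.
Bob's domain is down to {4}, so Bob = 4. Remove 4 from Priya, Hank.
So 6 goes to Priya.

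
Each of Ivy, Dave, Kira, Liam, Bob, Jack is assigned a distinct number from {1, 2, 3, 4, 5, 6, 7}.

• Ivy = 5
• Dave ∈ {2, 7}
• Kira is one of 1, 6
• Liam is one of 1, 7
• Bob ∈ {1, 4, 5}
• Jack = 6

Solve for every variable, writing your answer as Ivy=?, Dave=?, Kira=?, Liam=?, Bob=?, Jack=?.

Ivy must be 5 (only option left). Eliminate 5 elsewhere: Bob.
That leaves Jack = 6. Strike 6 from Kira.
Kira's domain is down to {1}, so Kira = 1. Remove 1 from Liam, Bob.
Liam's domain is down to {7}, so Liam = 7. So Dave can't be 7.
Bob's domain is down to {4}, so Bob = 4.
Dave's domain is down to {2}, so Dave = 2.

Ivy=5, Dave=2, Kira=1, Liam=7, Bob=4, Jack=6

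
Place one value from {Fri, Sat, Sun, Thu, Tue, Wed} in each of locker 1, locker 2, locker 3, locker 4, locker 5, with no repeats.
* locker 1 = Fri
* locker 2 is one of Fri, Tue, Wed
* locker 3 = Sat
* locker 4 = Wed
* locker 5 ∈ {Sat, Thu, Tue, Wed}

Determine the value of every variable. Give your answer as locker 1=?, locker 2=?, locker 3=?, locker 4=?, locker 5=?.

locker 1 has just one choice, so locker 1 = Fri. Remove Fri from locker 2.
That leaves locker 3 = Sat. Strike Sat from locker 5.
locker 4 has just one choice, so locker 4 = Wed. Eliminate Wed elsewhere: locker 2, locker 5.
locker 2 has just one choice, so locker 2 = Tue. Eliminate Tue elsewhere: locker 5.
locker 5 has just one choice, so locker 5 = Thu.

locker 1=Fri, locker 2=Tue, locker 3=Sat, locker 4=Wed, locker 5=Thu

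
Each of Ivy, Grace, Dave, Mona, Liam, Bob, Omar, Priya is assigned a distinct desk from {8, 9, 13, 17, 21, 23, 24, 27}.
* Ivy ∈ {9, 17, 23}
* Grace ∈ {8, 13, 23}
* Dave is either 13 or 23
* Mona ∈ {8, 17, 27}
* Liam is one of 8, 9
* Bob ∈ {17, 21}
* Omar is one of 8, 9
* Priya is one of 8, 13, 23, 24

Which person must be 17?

The 8 variables draw from only 8 values {8, 9, 13, 17, 21, 23, 24, 27}, so each is used; only Bob can be 21, hence Bob = 21.
The 7 still-open variables together cover exactly {8, 9, 13, 17, 23, 24, 27} — 7 values for 7 variables — and 24 appears only in Priya's list, so Priya = 24.
Among the 6 still-open variables, 27 fits only Mona (and all 6 values in {8, 9, 13, 17, 23, 27} must be used), so Mona = 27.
The 5 still-open variables together cover exactly {8, 9, 13, 17, 23} — 5 values for 5 variables — and 17 appears only in Ivy's list, so Ivy = 17.

Ivy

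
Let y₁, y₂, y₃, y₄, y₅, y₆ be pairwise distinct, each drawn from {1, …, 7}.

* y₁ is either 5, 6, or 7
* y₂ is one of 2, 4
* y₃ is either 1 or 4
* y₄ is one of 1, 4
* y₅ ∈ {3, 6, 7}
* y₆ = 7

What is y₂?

y₆ must be 7 (only option left). Eliminate 7 elsewhere: y₁, y₅.
The 2 variables y₃ and y₄ are confined to {1, 4}, which locks those values in; drop them from y₂.
So y₂ = 2.

2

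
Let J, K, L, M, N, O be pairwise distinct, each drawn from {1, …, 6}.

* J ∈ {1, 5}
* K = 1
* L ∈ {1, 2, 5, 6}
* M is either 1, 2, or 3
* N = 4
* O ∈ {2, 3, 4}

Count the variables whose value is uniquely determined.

K's domain is down to {1}, so K = 1. So J, L, M can't be 1.
That leaves N = 4. Strike 4 from O.
J must be 5 (only option left). Strike 5 from L.
The 3 still-open variables together cover exactly {2, 3, 6} — 3 values for 3 variables — and 6 appears only in L's list, so L = 6.
Determined: J=5, K=1, L=6, N=4. The other variables each still have more than one consistent value. That makes 4.

4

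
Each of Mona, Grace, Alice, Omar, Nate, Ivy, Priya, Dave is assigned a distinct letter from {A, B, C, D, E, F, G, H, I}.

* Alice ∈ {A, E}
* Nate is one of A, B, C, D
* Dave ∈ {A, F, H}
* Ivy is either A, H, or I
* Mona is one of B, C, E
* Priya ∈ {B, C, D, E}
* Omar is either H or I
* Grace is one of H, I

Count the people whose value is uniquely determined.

Among the 8 variables, F fits only Dave (and all 8 values in {A, B, C, D, E, F, H, I} must be used), so Dave = F.
The 2 variables Grace and Omar are confined to {H, I}, which locks those values in; drop them from Ivy.
Ivy's domain is down to {A}, so Ivy = A. Eliminate A elsewhere: Alice, Nate.
That leaves Alice = E. Strike E from Mona, Priya.
Determined: Alice=E, Ivy=A, Dave=F. The other people each still have more than one consistent value. That makes 3.

3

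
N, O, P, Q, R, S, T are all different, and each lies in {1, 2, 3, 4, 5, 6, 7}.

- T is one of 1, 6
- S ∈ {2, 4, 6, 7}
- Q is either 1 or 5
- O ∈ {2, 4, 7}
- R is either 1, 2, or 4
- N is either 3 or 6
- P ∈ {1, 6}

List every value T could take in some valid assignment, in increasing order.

1, 6

The 7 variables draw from only 7 values {1, 2, 3, 4, 5, 6, 7}, so each is used; only N can be 3, hence N = 3.
The 6 still-open variables draw from only 6 values {1, 2, 4, 5, 6, 7}, so each is used; only Q can be 5, hence Q = 5.
P and T between them cover only {1, 6} — a naked pair. Remove those values from R, S.
No further eliminations apply; T can still be any of 1, 6.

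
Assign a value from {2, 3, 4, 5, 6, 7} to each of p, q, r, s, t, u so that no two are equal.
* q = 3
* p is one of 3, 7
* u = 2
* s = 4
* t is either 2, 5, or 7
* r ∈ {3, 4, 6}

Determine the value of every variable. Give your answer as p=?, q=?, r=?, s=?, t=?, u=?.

q's domain is down to {3}, so q = 3. Strike 3 from p, r.
That leaves s = 4. So r can't be 4.
u's domain is down to {2}, so u = 2. Eliminate 2 elsewhere: t.
p must be 7 (only option left). So t can't be 7.
r must be 6 (only option left).
t has just one choice, so t = 5.

p=7, q=3, r=6, s=4, t=5, u=2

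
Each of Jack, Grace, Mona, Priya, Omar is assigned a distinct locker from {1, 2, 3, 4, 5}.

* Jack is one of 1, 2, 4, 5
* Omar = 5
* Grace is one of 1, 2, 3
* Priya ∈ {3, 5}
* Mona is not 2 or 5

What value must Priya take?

Omar has just one choice, so Omar = 5. Remove 5 from Jack, Priya.
So Priya = 3.

3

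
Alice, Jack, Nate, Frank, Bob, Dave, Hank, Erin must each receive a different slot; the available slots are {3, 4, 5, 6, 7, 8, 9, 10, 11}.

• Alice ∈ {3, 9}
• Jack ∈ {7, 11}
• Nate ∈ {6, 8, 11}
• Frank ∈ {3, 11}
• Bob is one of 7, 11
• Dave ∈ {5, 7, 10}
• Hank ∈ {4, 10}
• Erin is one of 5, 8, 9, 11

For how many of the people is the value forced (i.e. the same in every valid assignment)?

The 2 variables Jack and Bob are confined to {7, 11}, which locks those values in; drop them from Nate, Frank, Dave, Erin.
Frank's domain is down to {3}, so Frank = 3. Strike 3 from Alice.
That leaves Alice = 9. Remove 9 from Erin.
Determined: Alice=9, Frank=3. The other people each still have more than one consistent value. That makes 2.

2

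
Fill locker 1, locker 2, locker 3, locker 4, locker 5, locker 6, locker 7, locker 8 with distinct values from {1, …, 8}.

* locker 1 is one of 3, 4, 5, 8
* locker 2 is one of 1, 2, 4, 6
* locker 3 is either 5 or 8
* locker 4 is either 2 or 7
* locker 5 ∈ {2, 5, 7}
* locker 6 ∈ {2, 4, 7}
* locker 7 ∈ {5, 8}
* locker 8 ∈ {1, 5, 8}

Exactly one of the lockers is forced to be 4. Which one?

The 8 variables together cover exactly {1, 2, 3, 4, 5, 6, 7, 8} — 8 values for 8 variables — and 3 appears only in locker 1's list, so locker 1 = 3.
Among the 7 still-open variables, 6 fits only locker 2 (and all 7 values in {1, 2, 4, 5, 6, 7, 8} must be used), so locker 2 = 6.
Among the 6 still-open variables, 1 fits only locker 8 (and all 6 values in {1, 2, 4, 5, 7, 8} must be used), so locker 8 = 1.
The 5 still-open variables draw from only 5 values {2, 4, 5, 7, 8}, so each is used; only locker 6 can be 4, hence locker 6 = 4.

locker 6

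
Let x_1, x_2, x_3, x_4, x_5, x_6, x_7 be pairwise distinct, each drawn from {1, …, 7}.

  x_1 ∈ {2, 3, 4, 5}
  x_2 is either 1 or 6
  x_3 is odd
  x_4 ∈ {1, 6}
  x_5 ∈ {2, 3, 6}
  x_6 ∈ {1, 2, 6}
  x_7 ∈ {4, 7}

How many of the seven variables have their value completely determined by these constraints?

2

The 2 variables x_2 and x_4 are confined to {1, 6}, which locks those values in; drop them from x_3, x_5, x_6.
x_6 has just one choice, so x_6 = 2. So x_1, x_5 can't be 2.
x_5 has just one choice, so x_5 = 3. Eliminate 3 elsewhere: x_1, x_3.
Determined: x_5=3, x_6=2. The other variables each still have more than one consistent value. That makes 2.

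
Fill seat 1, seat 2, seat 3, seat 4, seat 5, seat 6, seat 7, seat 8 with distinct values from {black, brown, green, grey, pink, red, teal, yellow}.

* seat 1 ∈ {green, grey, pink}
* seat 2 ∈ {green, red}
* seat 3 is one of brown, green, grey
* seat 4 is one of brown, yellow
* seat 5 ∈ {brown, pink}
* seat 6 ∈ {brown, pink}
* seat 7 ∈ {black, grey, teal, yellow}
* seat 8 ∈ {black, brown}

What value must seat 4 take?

The 8 variables together cover exactly {black, brown, green, grey, pink, red, teal, yellow} — 8 values for 8 variables — and red appears only in seat 2's list, so seat 2 = red.
The 7 still-open variables draw from only 7 values {black, brown, green, grey, pink, teal, yellow}, so each is used; only seat 7 can be teal, hence seat 7 = teal.
The 6 still-open variables draw from only 6 values {black, brown, green, grey, pink, yellow}, so each is used; only seat 8 can be black, hence seat 8 = black.
The 5 still-open variables together cover exactly {brown, green, grey, pink, yellow} — 5 values for 5 variables — and yellow appears only in seat 4's list, so seat 4 = yellow.

yellow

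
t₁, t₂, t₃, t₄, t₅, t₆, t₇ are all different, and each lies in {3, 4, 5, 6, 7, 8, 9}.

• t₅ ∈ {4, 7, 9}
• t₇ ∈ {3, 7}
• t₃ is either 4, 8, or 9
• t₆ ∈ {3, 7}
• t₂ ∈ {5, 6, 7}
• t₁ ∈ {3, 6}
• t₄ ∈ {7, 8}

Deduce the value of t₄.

8

Among the 7 variables, 5 fits only t₂ (and all 7 values in {3, 4, 5, 6, 7, 8, 9} must be used), so t₂ = 5.
The 6 still-open variables draw from only 6 values {3, 4, 6, 7, 8, 9}, so each is used; only t₁ can be 6, hence t₁ = 6.
t₆ and t₇ share exactly the 2 values {3, 7}; by pigeonhole those values go to them, so strike 3, 7 from t₄, t₅.
So t₄ = 8.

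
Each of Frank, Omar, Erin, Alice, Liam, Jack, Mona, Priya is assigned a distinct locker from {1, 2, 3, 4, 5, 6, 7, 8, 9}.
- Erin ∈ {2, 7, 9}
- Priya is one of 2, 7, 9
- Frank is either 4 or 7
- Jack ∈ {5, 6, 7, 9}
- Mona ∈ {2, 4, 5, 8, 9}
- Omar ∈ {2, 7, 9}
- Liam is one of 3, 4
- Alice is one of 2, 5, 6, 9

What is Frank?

4

Among the 8 variables, 3 fits only Liam (and all 8 values in {2, 3, 4, 5, 6, 7, 8, 9} must be used), so Liam = 3.
The 7 still-open variables draw from only 7 values {2, 4, 5, 6, 7, 8, 9}, so each is used; only Mona can be 8, hence Mona = 8.
Among the 6 still-open variables, 4 fits only Frank (and all 6 values in {2, 4, 5, 6, 7, 9} must be used), so Frank = 4.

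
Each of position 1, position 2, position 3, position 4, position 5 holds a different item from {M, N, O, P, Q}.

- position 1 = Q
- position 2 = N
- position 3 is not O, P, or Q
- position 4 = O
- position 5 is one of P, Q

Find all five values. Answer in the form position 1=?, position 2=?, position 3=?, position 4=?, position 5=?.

position 1 must be Q (only option left). So position 5 can't be Q.
position 2 has just one choice, so position 2 = N. Strike N from position 3.
position 3 has just one choice, so position 3 = M.
position 4 has just one choice, so position 4 = O.
position 5 has just one choice, so position 5 = P.

position 1=Q, position 2=N, position 3=M, position 4=O, position 5=P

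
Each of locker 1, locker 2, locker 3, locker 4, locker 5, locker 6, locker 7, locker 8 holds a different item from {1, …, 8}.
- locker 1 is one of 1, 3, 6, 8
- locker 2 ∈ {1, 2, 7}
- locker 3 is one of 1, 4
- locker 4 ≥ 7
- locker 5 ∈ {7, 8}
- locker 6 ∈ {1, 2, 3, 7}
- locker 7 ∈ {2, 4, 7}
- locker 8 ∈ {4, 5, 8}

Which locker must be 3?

locker 6

The 8 variables together cover exactly {1, 2, 3, 4, 5, 6, 7, 8} — 8 values for 8 variables — and 5 appears only in locker 8's list, so locker 8 = 5.
The 7 still-open variables draw from only 7 values {1, 2, 3, 4, 6, 7, 8}, so each is used; only locker 1 can be 6, hence locker 1 = 6.
The 6 still-open variables draw from only 6 values {1, 2, 3, 4, 7, 8}, so each is used; only locker 6 can be 3, hence locker 6 = 3.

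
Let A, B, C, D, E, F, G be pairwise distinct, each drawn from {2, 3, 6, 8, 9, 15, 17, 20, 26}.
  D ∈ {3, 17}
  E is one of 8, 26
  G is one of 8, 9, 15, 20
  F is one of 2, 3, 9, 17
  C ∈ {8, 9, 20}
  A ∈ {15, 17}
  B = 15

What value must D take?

B's domain is down to {15}, so B = 15. So A, G can't be 15.
That leaves A = 17. Strike 17 from D, F.
So D = 3.

3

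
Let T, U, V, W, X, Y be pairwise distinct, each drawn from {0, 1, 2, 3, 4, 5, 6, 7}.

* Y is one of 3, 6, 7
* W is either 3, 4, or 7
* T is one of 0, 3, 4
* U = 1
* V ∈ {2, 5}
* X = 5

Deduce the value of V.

U's domain is down to {1}, so U = 1.
X must be 5 (only option left). Strike 5 from V.
So V = 2.

2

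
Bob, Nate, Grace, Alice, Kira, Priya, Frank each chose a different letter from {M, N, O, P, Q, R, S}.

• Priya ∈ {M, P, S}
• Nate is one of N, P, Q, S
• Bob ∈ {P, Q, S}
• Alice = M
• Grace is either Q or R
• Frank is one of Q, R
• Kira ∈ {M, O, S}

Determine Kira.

O

Alice has just one choice, so Alice = M. Eliminate M elsewhere: Kira, Priya.
The 6 still-open variables draw from only 6 values {N, O, P, Q, R, S}, so each is used; only Nate can be N, hence Nate = N.
Among the 5 still-open variables, O fits only Kira (and all 5 values in {O, P, Q, R, S} must be used), so Kira = O.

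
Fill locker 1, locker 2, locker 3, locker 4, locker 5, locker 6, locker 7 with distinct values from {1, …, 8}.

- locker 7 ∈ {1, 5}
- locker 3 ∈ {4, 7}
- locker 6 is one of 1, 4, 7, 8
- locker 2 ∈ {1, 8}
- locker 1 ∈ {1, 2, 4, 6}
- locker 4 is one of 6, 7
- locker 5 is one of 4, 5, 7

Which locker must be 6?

locker 4

The 7 variables draw from only 7 values {1, 2, 4, 5, 6, 7, 8}, so each is used; only locker 1 can be 2, hence locker 1 = 2.
The 6 still-open variables together cover exactly {1, 4, 5, 6, 7, 8} — 6 values for 6 variables — and 6 appears only in locker 4's list, so locker 4 = 6.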